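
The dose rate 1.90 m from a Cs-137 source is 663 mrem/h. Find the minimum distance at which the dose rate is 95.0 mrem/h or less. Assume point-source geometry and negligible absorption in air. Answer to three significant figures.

Applying the 1/r² law, d₂ = d₁·√(I₁/I₂).
I₁/I₂ = 663/95.0 = 6.979, so d₂ = 1.90 × √6.979 = 5.019 m.

5.02 m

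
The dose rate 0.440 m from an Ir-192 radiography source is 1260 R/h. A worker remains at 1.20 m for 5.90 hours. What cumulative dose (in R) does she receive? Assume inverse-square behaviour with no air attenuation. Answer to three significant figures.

Using I₁d₁² = I₂d₂², rate at 1.20 m:
1260 × (0.440/1.20)² = 1260 × 0.1344 = 169.3 R/h.
Dose = rate × time = 169.3 R/h × 5.900 h = 998.9 R.

999 R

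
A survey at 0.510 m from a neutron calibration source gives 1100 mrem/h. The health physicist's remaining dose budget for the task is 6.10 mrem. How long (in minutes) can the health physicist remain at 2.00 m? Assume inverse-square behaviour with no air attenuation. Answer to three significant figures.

5.12 min

By the inverse-square law, rate at 2.00 m:
(0.510/2.00)² = 0.06502, so 1100 × 0.06502 = 71.52 mrem/h.
Stay time = 6.10 mrem ÷ 71.52 mrem/h = 0.08529 h = 5.117 min.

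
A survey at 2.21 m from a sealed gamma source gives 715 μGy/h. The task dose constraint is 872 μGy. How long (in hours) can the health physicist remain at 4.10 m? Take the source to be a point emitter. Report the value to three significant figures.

Applying the 1/r² law, rate at 4.10 m:
715 × (2.21/4.10)² = 715 × 0.2905 = 207.7 μGy/h.
Stay time = 872 μGy ÷ 207.7 μGy/h = 4.198 h.

4.20 h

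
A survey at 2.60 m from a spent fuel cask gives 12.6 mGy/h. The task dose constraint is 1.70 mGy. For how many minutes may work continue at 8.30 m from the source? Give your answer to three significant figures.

82.5 min

Since intensity falls as 1/r², rate at 8.30 m:
12.6 × (2.60/8.30)² = 12.6 × 0.09813 = 1.236 mGy/h.
Stay time = 1.70 mGy ÷ 1.236 mGy/h = 1.375 h = 82.50 min.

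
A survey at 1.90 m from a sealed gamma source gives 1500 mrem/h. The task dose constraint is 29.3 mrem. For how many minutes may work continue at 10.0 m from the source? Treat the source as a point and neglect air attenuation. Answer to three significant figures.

Since intensity falls as 1/r², rate at 10.0 m:
(1.90/10.0)² = 0.03610, so 1500 × 0.03610 = 54.15 mrem/h.
Stay time = 29.3 mrem ÷ 54.15 mrem/h = 0.5411 h = 32.47 min.

32.5 min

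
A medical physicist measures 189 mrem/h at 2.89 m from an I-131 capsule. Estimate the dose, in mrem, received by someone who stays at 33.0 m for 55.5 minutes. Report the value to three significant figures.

1.34 mrem

Since intensity falls as 1/r², rate at 33.0 m:
189 × (2.89/33.0)² = 189 × 0.007670 = 1.450 mrem/h.
Dose = rate × time = 1.450 mrem/h × 0.9250 h = 1.341 mrem.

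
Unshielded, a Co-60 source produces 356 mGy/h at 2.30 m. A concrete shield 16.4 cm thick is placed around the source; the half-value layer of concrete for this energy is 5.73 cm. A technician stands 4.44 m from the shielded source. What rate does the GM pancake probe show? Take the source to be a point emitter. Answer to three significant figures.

13.1 mGy/h

Distance alone: (2.30/4.44)² = 0.2683, so 356 × 0.2683 = 95.51 mGy/h.
Shield: 16.4/5.73 = 2.862 half-value layers → attenuation 2^(−2.862) = 0.1375.
Combined: 95.51 × 0.1375 = 13.13 mGy/h.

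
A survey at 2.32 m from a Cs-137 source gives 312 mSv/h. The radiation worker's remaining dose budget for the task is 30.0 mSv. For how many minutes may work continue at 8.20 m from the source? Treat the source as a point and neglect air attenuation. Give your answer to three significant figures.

72.1 min

Since intensity falls as 1/r², rate at 8.20 m:
(2.32/8.20)² = 0.08005, so 312 × 0.08005 = 24.98 mSv/h.
Stay time = 30.0 mSv ÷ 24.98 mSv/h = 1.201 h = 72.06 min.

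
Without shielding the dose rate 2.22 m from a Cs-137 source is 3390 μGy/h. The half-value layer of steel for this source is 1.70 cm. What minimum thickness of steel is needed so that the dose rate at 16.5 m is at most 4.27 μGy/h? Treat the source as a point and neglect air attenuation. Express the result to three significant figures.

At 16.5 m, distance alone gives (2.22/16.5)² = 0.01810, so 3390 × 0.01810 = 61.36 μGy/h.
Further attenuation needed: 61.36/4.27 = 14.37.
n = log₂(14.37) = 3.845 half-value layers.
Thickness = 3.845 × 1.70 cm = 6.537 cm.

6.54 cm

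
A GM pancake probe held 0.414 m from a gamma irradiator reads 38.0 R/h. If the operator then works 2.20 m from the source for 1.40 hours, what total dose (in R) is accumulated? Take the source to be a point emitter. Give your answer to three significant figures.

Since intensity falls as 1/r², rate at 2.20 m:
38.0 × (0.414/2.20)² = 38.0 × 0.03541 = 1.346 R/h.
Dose = rate × time = 1.346 R/h × 1.400 h = 1.884 R.

1.88 R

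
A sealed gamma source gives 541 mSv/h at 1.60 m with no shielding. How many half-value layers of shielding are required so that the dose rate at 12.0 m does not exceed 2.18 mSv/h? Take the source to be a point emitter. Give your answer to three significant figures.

2.14 half-value layers

At 12.0 m, distance alone gives (1.60/12.0)² = 0.01778, so 541 × 0.01778 = 9.619 mSv/h.
Further attenuation needed: 9.619/2.18 = 4.412.
n = log₂(4.412) = 2.141 half-value layers.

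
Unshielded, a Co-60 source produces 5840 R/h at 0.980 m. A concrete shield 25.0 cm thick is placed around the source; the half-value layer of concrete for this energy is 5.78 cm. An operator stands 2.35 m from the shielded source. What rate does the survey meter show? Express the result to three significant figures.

50.7 R/h

Distance alone: 5840 × (0.980/2.35)² = 5840 × 0.1739 = 1016 R/h.
Shield: 25.0/5.78 = 4.325 half-value layers → attenuation 2^(−4.325) = 0.04989.
Combined: 1016 × 0.04989 = 50.69 R/h.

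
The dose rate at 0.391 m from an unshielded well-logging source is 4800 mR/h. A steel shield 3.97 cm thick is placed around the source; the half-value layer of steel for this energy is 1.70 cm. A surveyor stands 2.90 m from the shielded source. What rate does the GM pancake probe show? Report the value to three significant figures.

17.3 mR/h

Distance alone: (0.391/2.90)² = 0.01818, so 4800 × 0.01818 = 87.26 mR/h.
Shield: 3.97/1.70 = 2.335 half-value layers → attenuation 2^(−2.335) = 0.1982.
Combined: 87.26 × 0.1982 = 17.29 mR/h.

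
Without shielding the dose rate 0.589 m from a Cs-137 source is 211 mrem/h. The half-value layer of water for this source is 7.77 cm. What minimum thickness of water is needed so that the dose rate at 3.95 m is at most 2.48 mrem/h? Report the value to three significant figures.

At 3.95 m, distance alone gives 211 × (0.589/3.95)² = 211 × 0.02223 = 4.691 mrem/h.
Further attenuation needed: 4.691/2.48 = 1.892.
n = log₂(1.892) = 0.9199 half-value layers.
Thickness = 0.9199 × 7.77 cm = 7.148 cm.

7.15 cm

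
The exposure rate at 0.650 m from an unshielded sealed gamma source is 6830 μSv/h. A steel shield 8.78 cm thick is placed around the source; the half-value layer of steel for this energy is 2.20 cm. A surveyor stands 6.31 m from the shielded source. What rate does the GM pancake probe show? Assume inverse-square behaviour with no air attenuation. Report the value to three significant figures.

4.56 μSv/h

Distance alone: (0.650/6.31)² = 0.01061, so 6830 × 0.01061 = 72.47 μSv/h.
Shield: 8.78/2.20 = 3.991 half-value layers → attenuation 2^(−3.991) = 0.06289.
Combined: 72.47 × 0.06289 = 4.558 μSv/h.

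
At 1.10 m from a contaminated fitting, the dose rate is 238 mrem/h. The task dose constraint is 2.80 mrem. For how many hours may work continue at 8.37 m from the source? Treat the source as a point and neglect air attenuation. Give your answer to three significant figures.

Intensity scales as (d₁/d₂)², so rate at 8.37 m:
(1.10/8.37)² = 0.01727, so 238 × 0.01727 = 4.110 mrem/h.
Stay time = 2.80 mrem ÷ 4.110 mrem/h = 0.6813 h.

0.681 h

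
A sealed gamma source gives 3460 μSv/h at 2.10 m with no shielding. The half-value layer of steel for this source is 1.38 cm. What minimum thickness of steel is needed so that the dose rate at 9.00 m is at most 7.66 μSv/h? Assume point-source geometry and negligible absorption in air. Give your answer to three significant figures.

6.38 cm

At 9.00 m, distance alone gives (2.10/9.00)² = 0.05444, so 3460 × 0.05444 = 188.4 μSv/h.
Further attenuation needed: 188.4/7.66 = 24.60.
n = log₂(24.60) = 4.621 half-value layers.
Thickness = 4.621 × 1.38 cm = 6.377 cm.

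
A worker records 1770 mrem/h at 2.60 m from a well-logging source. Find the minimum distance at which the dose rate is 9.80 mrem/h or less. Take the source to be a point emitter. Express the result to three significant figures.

34.9 m

Intensity scales as (d₁/d₂)², so d₂ = d₁·√(I₁/I₂).
I₁/I₂ = 1770/9.80 = 180.6, so d₂ = 2.60 × √180.6 = 34.94 m.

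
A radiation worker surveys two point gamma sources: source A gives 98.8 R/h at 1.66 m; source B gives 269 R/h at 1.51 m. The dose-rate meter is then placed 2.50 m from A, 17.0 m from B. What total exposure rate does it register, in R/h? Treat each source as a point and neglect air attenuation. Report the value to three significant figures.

Each source contributes Iᵢ·(dᵢ/rᵢ)²; contributions add.
A: 98.8 × (1.66/2.50)² = 43.56 R/h
B: 269 × (1.51/17.0)² = 2.122 R/h
Total = 43.56 + 2.122 = 45.68 R/h.

45.7 R/h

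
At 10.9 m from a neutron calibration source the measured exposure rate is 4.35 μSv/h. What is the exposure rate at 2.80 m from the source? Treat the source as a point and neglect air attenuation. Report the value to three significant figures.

Intensity scales as (d₁/d₂)², so scaling from 10.9 m to 2.80 m:
(10.9/2.80)² = 15.15, so 4.35 × 15.15 = 65.90 μSv/h.

65.9 μSv/h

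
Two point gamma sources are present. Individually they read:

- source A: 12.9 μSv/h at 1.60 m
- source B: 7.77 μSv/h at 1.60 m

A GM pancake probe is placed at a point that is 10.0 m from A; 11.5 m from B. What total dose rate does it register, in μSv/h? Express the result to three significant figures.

By superposition, sum each source's inverse-square contribution:
A: 12.9 × (1.60/10.0)² = 0.3302 μSv/h
B: 7.77 × (1.60/11.5)² = 0.1504 μSv/h
Total = 0.3302 + 0.1504 = 0.4806 μSv/h.

0.481 μSv/h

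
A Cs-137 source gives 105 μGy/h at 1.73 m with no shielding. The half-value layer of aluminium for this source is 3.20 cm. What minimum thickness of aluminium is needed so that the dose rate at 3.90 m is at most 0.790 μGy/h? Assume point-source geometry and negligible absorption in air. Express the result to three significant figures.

At 3.90 m, distance alone gives (1.73/3.90)² = 0.1968, so 105 × 0.1968 = 20.66 μGy/h.
Further attenuation needed: 20.66/0.790 = 26.15.
n = log₂(26.15) = 4.709 half-value layers.
Thickness = 4.709 × 3.20 cm = 15.07 cm.

15.1 cm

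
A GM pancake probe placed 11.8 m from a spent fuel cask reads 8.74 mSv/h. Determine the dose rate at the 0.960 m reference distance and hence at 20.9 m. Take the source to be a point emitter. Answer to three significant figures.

1320 mSv/h; 2.79 mSv/h

Applying the 1/r² law,
At 0.960 m: (11.8/0.960)² = 151.1, so 8.74 × 151.1 = 1321 mSv/h
At 20.9 m: 1321 × (0.960/20.9)² = 1321 × 0.002110 = 2.787 mSv/h.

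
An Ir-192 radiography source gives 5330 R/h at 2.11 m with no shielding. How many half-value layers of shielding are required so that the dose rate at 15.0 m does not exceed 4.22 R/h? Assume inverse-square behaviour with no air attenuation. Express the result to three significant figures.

4.64 half-value layers

At 15.0 m, distance alone gives (2.11/15.0)² = 0.01979, so 5330 × 0.01979 = 105.5 R/h.
Further attenuation needed: 105.5/4.22 = 25.00.
n = log₂(25.00) = 4.644 half-value layers.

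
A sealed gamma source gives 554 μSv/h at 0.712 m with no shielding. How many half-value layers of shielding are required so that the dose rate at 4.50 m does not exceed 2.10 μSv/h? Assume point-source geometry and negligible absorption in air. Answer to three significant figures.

At 4.50 m, distance alone gives (0.712/4.50)² = 0.02503, so 554 × 0.02503 = 13.87 μSv/h.
Further attenuation needed: 13.87/2.10 = 6.605.
n = log₂(6.605) = 2.724 half-value layers.

2.72 half-value layers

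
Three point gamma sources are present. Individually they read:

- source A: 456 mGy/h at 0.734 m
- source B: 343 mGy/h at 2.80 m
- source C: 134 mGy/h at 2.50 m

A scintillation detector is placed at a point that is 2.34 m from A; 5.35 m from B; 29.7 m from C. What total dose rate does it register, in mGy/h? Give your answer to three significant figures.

Each source contributes Iᵢ·(dᵢ/rᵢ)²; contributions add.
A: 456 × (0.734/2.34)² = 44.87 mGy/h
B: 343 × (2.80/5.35)² = 93.95 mGy/h
C: 134 × (2.50/29.7)² = 0.9494 mGy/h
Total = 44.87 + 93.95 + 0.9494 = 139.8 mGy/h.

140 mGy/h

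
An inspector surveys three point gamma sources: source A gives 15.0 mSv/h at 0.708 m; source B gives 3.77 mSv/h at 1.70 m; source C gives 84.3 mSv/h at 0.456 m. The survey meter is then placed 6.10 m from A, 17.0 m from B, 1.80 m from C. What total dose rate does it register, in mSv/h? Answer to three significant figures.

5.65 mSv/h

Each source contributes Iᵢ·(dᵢ/rᵢ)²; contributions add.
A: 15.0 × (0.708/6.10)² = 0.2021 mSv/h
B: 3.77 × (1.70/17.0)² = 0.03770 mSv/h
C: 84.3 × (0.456/1.80)² = 5.410 mSv/h
Total = 0.2021 + 0.03770 + 5.410 = 5.650 mSv/h.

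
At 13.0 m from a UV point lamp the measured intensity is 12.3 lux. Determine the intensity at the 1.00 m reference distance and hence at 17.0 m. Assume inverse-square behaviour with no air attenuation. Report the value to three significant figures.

Intensity scales as (d₁/d₂)², so
At 1.00 m: (13.0/1.00)² = 169.0, so 12.3 × 169.0 = 2079 lux
At 17.0 m: (1.00/17.0)² = 0.003460, so 2079 × 0.003460 = 7.193 lux.

2080 lux; 7.19 lux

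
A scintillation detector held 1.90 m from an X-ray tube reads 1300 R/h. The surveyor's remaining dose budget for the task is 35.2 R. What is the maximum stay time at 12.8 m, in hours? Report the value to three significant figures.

Since intensity falls as 1/r², rate at 12.8 m:
(1.90/12.8)² = 0.02203, so 1300 × 0.02203 = 28.64 R/h.
Stay time = 35.2 R ÷ 28.64 R/h = 1.229 h.

1.23 h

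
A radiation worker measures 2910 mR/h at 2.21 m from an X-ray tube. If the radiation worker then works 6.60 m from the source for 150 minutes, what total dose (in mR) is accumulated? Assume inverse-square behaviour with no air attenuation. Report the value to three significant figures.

Applying the 1/r² law, rate at 6.60 m:
(2.21/6.60)² = 0.1121, so 2910 × 0.1121 = 326.2 mR/h.
Dose = rate × time = 326.2 mR/h × 2.500 h = 815.5 mR.

816 mR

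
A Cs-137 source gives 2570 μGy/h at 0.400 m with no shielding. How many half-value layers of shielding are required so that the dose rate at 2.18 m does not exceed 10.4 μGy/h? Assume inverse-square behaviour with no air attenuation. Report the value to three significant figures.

At 2.18 m, distance alone gives 2570 × (0.400/2.18)² = 2570 × 0.03367 = 86.53 μGy/h.
Further attenuation needed: 86.53/10.4 = 8.320.
n = log₂(8.320) = 3.057 half-value layers.

3.06 half-value layers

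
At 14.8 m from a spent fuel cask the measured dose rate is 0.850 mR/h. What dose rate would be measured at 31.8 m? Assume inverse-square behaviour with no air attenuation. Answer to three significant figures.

0.184 mR/h

Using I₁d₁² = I₂d₂², scaling from 14.8 m to 31.8 m:
(14.8/31.8)² = 0.2166, so 0.850 × 0.2166 = 0.1841 mR/h.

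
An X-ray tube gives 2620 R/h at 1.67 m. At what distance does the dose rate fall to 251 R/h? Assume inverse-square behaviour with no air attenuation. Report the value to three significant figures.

Applying the 1/r² law, d₂ = d₁·√(I₁/I₂).
I₁/I₂ = 2620/251 = 10.44, so d₂ = 1.67 × √10.44 = 5.396 m.

5.40 m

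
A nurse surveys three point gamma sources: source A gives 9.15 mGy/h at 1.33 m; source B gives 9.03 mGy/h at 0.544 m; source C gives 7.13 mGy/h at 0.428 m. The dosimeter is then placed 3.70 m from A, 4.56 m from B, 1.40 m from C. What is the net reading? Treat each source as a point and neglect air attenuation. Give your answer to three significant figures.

1.98 mGy/h

By superposition, sum each source's inverse-square contribution:
A: 9.15 × (1.33/3.70)² = 1.182 mGy/h
B: 9.03 × (0.544/4.56)² = 0.1285 mGy/h
C: 7.13 × (0.428/1.40)² = 0.6664 mGy/h
Total = 1.182 + 0.1285 + 0.6664 = 1.977 mGy/h.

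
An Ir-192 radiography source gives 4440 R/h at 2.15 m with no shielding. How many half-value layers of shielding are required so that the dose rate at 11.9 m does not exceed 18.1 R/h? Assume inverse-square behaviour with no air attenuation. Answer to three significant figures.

At 11.9 m, distance alone gives 4440 × (2.15/11.9)² = 4440 × 0.03264 = 144.9 R/h.
Further attenuation needed: 144.9/18.1 = 8.006.
n = log₂(8.006) = 3.001 half-value layers.

3.00 half-value layers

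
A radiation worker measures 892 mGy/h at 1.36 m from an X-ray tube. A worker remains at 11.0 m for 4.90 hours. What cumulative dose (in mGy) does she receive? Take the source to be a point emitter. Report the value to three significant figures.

Using I₁d₁² = I₂d₂², rate at 11.0 m:
(1.36/11.0)² = 0.01529, so 892 × 0.01529 = 13.64 mGy/h.
Dose = rate × time = 13.64 mGy/h × 4.900 h = 66.84 mGy.

66.8 mGy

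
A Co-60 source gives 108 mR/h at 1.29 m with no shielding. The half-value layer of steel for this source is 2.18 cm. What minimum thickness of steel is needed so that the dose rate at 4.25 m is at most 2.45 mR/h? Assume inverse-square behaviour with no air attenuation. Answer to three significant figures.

4.41 cm

At 4.25 m, distance alone gives 108 × (1.29/4.25)² = 108 × 0.09213 = 9.950 mR/h.
Further attenuation needed: 9.950/2.45 = 4.061.
n = log₂(4.061) = 2.022 half-value layers.
Thickness = 2.022 × 2.18 cm = 4.408 cm.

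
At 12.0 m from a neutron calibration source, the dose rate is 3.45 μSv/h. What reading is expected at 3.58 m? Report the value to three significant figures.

Using I₁d₁² = I₂d₂², the rate at 3.58 m is
(12.0/3.58)² = 11.24, so 3.45 × 11.24 = 38.78 μSv/h.

38.8 μSv/h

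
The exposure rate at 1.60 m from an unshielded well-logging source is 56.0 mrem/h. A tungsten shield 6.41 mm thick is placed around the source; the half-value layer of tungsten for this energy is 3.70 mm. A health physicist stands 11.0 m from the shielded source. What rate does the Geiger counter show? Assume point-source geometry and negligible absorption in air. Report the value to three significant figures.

0.357 mrem/h

Distance alone: (1.60/11.0)² = 0.02116, so 56.0 × 0.02116 = 1.185 mrem/h.
Shield: 6.41/3.70 = 1.732 half-value layers → attenuation 2^(−1.732) = 0.3010.
Combined: 1.185 × 0.3010 = 0.3567 mrem/h.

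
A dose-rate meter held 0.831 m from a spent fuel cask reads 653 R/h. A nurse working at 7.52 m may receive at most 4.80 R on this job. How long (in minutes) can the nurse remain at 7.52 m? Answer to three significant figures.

Since intensity falls as 1/r², rate at 7.52 m:
(0.831/7.52)² = 0.01221, so 653 × 0.01221 = 7.973 R/h.
Stay time = 4.80 R ÷ 7.973 R/h = 0.6020 h = 36.12 min.

36.1 min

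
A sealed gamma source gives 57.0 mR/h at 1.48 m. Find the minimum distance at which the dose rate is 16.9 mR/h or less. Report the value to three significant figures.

Using I₁d₁² = I₂d₂², d₂ = d₁·√(I₁/I₂).
I₁/I₂ = 57.0/16.9 = 3.373, so d₂ = 1.48 × √3.373 = 2.718 m.

2.72 m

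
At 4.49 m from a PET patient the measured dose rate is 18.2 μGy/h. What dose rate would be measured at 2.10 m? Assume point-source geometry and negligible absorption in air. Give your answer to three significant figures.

By the inverse-square law, scaling from 4.49 m to 2.10 m:
(4.49/2.10)² = 4.571, so 18.2 × 4.571 = 83.19 μGy/h.

83.2 μGy/h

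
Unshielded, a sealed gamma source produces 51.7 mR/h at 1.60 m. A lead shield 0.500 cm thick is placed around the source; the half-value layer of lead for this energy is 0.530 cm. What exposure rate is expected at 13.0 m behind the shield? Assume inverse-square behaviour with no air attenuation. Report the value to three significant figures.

0.407 mR/h

Distance alone: 51.7 × (1.60/13.0)² = 51.7 × 0.01515 = 0.7833 mR/h.
Shield: 0.500/0.530 = 0.9434 half-value layers → attenuation 2^(−0.9434) = 0.5200.
Combined: 0.7833 × 0.5200 = 0.4073 mR/h.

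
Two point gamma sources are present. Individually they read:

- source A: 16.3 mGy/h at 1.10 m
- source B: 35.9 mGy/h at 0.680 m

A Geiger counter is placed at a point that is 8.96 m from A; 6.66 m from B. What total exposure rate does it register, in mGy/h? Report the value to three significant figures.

Each source contributes Iᵢ·(dᵢ/rᵢ)²; contributions add.
A: 16.3 × (1.10/8.96)² = 0.2457 mGy/h
B: 35.9 × (0.680/6.66)² = 0.3743 mGy/h
Total = 0.2457 + 0.3743 = 0.6200 mGy/h.

0.620 mGy/h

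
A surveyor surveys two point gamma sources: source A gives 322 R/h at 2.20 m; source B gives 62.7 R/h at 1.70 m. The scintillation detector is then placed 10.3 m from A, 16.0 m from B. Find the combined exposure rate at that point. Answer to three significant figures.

15.4 R/h

Each source contributes Iᵢ·(dᵢ/rᵢ)²; contributions add.
A: 322 × (2.20/10.3)² = 14.69 R/h
B: 62.7 × (1.70/16.0)² = 0.7078 R/h
Total = 14.69 + 0.7078 = 15.40 R/h.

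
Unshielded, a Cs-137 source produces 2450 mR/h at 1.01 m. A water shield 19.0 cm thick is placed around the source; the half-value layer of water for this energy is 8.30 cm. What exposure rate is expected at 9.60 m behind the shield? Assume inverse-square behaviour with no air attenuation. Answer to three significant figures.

5.55 mR/h

Distance alone: (1.01/9.60)² = 0.01107, so 2450 × 0.01107 = 27.12 mR/h.
Shield: 19.0/8.30 = 2.289 half-value layers → attenuation 2^(−2.289) = 0.2046.
Combined: 27.12 × 0.2046 = 5.549 mR/h.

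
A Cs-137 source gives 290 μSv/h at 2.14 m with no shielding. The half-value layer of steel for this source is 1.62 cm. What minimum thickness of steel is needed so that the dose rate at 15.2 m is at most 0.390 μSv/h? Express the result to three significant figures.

At 15.2 m, distance alone gives 290 × (2.14/15.2)² = 290 × 0.01982 = 5.748 μSv/h.
Further attenuation needed: 5.748/0.390 = 14.74.
n = log₂(14.74) = 3.882 half-value layers.
Thickness = 3.882 × 1.62 cm = 6.289 cm.

6.29 cm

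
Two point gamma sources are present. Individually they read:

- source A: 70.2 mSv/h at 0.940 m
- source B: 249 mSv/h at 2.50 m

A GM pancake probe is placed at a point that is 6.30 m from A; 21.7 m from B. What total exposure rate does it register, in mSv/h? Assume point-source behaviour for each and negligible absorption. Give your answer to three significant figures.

By superposition, sum each source's inverse-square contribution:
A: 70.2 × (0.940/6.30)² = 1.563 mSv/h
B: 249 × (2.50/21.7)² = 3.305 mSv/h
Total = 1.563 + 3.305 = 4.868 mSv/h.

4.87 mSv/h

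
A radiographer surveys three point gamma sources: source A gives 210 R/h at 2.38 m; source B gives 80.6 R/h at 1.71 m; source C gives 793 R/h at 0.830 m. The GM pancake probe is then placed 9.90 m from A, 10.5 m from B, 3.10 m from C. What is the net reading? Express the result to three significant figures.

71.1 R/h

By superposition, sum each source's inverse-square contribution:
A: 210 × (2.38/9.90)² = 12.14 R/h
B: 80.6 × (1.71/10.5)² = 2.138 R/h
C: 793 × (0.830/3.10)² = 56.85 R/h
Total = 12.14 + 2.138 + 56.85 = 71.13 R/h.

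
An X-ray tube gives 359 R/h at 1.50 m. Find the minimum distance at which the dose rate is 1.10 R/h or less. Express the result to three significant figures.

Applying the 1/r² law, d₂ = d₁·√(I₁/I₂).
I₁/I₂ = 359/1.10 = 326.4, so d₂ = 1.50 × √326.4 = 27.10 m.

27.1 m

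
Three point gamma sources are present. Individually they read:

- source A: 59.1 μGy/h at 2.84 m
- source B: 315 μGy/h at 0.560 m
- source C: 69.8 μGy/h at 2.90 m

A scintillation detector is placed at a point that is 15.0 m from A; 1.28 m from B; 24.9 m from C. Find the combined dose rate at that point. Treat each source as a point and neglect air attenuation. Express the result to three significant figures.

By superposition, sum each source's inverse-square contribution:
A: 59.1 × (2.84/15.0)² = 2.119 μGy/h
B: 315 × (0.560/1.28)² = 60.29 μGy/h
C: 69.8 × (2.90/24.9)² = 0.9468 μGy/h
Total = 2.119 + 60.29 + 0.9468 = 63.36 μGy/h.

63.4 μGy/h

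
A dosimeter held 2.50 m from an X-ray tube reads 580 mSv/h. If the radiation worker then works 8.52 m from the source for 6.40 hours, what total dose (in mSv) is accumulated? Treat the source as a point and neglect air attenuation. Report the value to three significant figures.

By the inverse-square law, rate at 8.52 m:
580 × (2.50/8.52)² = 580 × 0.08610 = 49.94 mSv/h.
Dose = rate × time = 49.94 mSv/h × 6.400 h = 319.6 mSv.

320 mSv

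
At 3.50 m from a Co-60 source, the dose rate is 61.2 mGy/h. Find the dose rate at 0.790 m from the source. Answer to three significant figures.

Using I₁d₁² = I₂d₂², the rate at 0.790 m is
(3.50/0.790)² = 19.63, so 61.2 × 19.63 = 1201 mGy/h.

1200 mGy/h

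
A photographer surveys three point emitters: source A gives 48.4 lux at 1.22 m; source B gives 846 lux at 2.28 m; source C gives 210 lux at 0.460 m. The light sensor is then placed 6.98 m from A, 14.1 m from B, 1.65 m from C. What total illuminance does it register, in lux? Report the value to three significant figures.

39.9 lux

By superposition, sum each source's inverse-square contribution:
A: 48.4 × (1.22/6.98)² = 1.479 lux
B: 846 × (2.28/14.1)² = 22.12 lux
C: 210 × (0.460/1.65)² = 16.32 lux
Total = 1.479 + 22.12 + 16.32 = 39.92 lux.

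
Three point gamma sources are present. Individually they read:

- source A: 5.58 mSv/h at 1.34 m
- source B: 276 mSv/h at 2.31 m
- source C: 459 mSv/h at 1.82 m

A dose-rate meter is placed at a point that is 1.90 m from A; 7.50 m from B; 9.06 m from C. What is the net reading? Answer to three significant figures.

By superposition, sum each source's inverse-square contribution:
A: 5.58 × (1.34/1.90)² = 2.775 mSv/h
B: 276 × (2.31/7.50)² = 26.18 mSv/h
C: 459 × (1.82/9.06)² = 18.52 mSv/h
Total = 2.775 + 26.18 + 18.52 = 47.48 mSv/h.

47.5 mSv/h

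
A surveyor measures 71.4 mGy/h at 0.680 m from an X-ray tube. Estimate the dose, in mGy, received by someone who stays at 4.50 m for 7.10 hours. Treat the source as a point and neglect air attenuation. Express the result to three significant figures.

Since intensity falls as 1/r², rate at 4.50 m:
71.4 × (0.680/4.50)² = 71.4 × 0.02283 = 1.630 mGy/h.
Dose = rate × time = 1.630 mGy/h × 7.100 h = 11.57 mGy.

11.6 mGy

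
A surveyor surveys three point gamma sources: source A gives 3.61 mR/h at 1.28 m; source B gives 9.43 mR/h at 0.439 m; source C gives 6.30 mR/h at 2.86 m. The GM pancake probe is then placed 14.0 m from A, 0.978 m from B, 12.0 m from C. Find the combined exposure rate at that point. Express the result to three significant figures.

2.29 mR/h

Each source contributes Iᵢ·(dᵢ/rᵢ)²; contributions add.
A: 3.61 × (1.28/14.0)² = 0.03018 mR/h
B: 9.43 × (0.439/0.978)² = 1.900 mR/h
C: 6.30 × (2.86/12.0)² = 0.3579 mR/h
Total = 0.03018 + 1.900 + 0.3579 = 2.288 mR/h.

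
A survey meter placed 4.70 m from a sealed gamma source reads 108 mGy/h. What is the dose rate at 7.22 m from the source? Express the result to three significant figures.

45.8 mGy/h

Since intensity falls as 1/r², scaling from 4.70 m to 7.22 m:
(4.70/7.22)² = 0.4238, so 108 × 0.4238 = 45.77 mGy/h.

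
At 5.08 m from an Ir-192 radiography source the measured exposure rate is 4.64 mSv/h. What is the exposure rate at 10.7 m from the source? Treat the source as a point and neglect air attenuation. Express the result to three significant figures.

1.05 mSv/h

Applying the 1/r² law, scaling from 5.08 m to 10.7 m:
(5.08/10.7)² = 0.2254, so 4.64 × 0.2254 = 1.046 mSv/h.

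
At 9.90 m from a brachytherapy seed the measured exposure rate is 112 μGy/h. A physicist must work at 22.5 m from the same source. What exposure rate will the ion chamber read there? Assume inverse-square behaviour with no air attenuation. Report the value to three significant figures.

21.7 μGy/h

By the inverse-square law, scaling from 9.90 m to 22.5 m:
(9.90/22.5)² = 0.1936, so 112 × 0.1936 = 21.68 μGy/h.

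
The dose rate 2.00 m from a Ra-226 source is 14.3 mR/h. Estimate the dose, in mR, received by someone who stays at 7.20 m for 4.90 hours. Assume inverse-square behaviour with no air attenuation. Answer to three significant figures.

Applying the 1/r² law, rate at 7.20 m:
14.3 × (2.00/7.20)² = 14.3 × 0.07716 = 1.103 mR/h.
Dose = rate × time = 1.103 mR/h × 4.900 h = 5.405 mR.

5.41 mR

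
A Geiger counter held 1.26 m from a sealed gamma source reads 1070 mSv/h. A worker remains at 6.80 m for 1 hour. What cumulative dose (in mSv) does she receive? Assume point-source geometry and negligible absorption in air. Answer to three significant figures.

Intensity scales as (d₁/d₂)², so rate at 6.80 m:
(1.26/6.80)² = 0.03433, so 1070 × 0.03433 = 36.73 mSv/h.
Dose = rate × time = 36.73 mSv/h × 1.000 h = 36.73 mSv.

36.7 mSv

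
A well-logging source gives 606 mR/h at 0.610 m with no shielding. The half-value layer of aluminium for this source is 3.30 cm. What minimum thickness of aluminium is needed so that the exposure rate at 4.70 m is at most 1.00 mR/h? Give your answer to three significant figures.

11.1 cm

At 4.70 m, distance alone gives 606 × (0.610/4.70)² = 606 × 0.01684 = 10.21 mR/h.
Further attenuation needed: 10.21/1.00 = 10.21.
n = log₂(10.21) = 3.352 half-value layers.
Thickness = 3.352 × 3.30 cm = 11.06 cm.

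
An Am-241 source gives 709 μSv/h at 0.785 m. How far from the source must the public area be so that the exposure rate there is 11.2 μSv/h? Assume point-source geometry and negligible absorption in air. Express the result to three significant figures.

By the inverse-square law, d₂ = d₁·√(I₁/I₂).
I₁/I₂ = 709/11.2 = 63.30, so d₂ = 0.785 × √63.30 = 6.246 m.

6.25 m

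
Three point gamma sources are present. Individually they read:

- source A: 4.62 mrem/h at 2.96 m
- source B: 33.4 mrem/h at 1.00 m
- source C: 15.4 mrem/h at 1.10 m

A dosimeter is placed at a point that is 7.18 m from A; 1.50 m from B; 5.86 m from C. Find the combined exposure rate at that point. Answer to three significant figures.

16.2 mrem/h

By superposition, sum each source's inverse-square contribution:
A: 4.62 × (2.96/7.18)² = 0.7852 mrem/h
B: 33.4 × (1.00/1.50)² = 14.84 mrem/h
C: 15.4 × (1.10/5.86)² = 0.5426 mrem/h
Total = 0.7852 + 14.84 + 0.5426 = 16.17 mrem/h.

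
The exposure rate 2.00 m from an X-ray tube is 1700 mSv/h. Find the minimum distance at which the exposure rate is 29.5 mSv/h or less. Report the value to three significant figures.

Intensity scales as (d₁/d₂)², so d₂ = d₁·√(I₁/I₂).
I₁/I₂ = 1700/29.5 = 57.63, so d₂ = 2.00 × √57.63 = 15.18 m.

15.2 m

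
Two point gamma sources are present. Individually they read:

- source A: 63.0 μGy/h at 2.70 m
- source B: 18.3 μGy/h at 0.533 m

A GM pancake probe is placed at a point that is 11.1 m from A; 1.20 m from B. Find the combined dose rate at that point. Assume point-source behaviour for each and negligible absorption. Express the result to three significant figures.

7.34 μGy/h

By superposition, sum each source's inverse-square contribution:
A: 63.0 × (2.70/11.1)² = 3.728 μGy/h
B: 18.3 × (0.533/1.20)² = 3.610 μGy/h
Total = 3.728 + 3.610 = 7.338 μGy/h.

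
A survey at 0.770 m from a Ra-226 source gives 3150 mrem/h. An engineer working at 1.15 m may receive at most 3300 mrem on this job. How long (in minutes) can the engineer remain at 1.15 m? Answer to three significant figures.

140 min

By the inverse-square law, rate at 1.15 m:
3150 × (0.770/1.15)² = 3150 × 0.4483 = 1412 mrem/h.
Stay time = 3300 mrem ÷ 1412 mrem/h = 2.337 h = 140.2 min.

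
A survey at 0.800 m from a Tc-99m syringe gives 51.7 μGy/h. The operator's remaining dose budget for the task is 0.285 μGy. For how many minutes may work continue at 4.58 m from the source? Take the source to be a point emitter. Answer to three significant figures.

By the inverse-square law, rate at 4.58 m:
(0.800/4.58)² = 0.03051, so 51.7 × 0.03051 = 1.577 μGy/h.
Stay time = 0.285 μGy ÷ 1.577 μGy/h = 0.1807 h = 10.84 min.

10.8 min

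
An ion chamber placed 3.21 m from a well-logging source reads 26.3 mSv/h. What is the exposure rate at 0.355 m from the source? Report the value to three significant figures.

2150 mSv/h

By the inverse-square law, scaling from 3.21 m to 0.355 m:
(3.21/0.355)² = 81.76, so 26.3 × 81.76 = 2150 mSv/h.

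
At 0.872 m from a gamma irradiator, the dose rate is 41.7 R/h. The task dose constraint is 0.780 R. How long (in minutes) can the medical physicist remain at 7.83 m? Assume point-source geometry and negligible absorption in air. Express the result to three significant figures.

Intensity scales as (d₁/d₂)², so rate at 7.83 m:
41.7 × (0.872/7.83)² = 41.7 × 0.01240 = 0.5171 R/h.
Stay time = 0.780 R ÷ 0.5171 R/h = 1.508 h = 90.48 min.

90.5 min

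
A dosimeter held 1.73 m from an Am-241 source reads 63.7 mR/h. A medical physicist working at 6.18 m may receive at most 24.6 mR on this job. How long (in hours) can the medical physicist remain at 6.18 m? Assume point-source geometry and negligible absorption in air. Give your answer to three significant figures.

4.93 h

By the inverse-square law, rate at 6.18 m:
63.7 × (1.73/6.18)² = 63.7 × 0.07836 = 4.992 mR/h.
Stay time = 24.6 mR ÷ 4.992 mR/h = 4.928 h.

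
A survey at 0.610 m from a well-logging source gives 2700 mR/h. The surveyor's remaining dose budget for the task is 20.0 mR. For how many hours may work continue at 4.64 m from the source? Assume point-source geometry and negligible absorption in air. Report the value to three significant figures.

0.429 h

Applying the 1/r² law, rate at 4.64 m:
(0.610/4.64)² = 0.01728, so 2700 × 0.01728 = 46.66 mR/h.
Stay time = 20.0 mR ÷ 46.66 mR/h = 0.4286 h.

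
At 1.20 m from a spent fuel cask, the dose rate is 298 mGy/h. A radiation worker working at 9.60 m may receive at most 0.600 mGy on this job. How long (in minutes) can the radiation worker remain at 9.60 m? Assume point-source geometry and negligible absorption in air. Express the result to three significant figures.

Applying the 1/r² law, rate at 9.60 m:
(1.20/9.60)² = 0.01562, so 298 × 0.01562 = 4.655 mGy/h.
Stay time = 0.600 mGy ÷ 4.655 mGy/h = 0.1289 h = 7.734 min.

7.73 min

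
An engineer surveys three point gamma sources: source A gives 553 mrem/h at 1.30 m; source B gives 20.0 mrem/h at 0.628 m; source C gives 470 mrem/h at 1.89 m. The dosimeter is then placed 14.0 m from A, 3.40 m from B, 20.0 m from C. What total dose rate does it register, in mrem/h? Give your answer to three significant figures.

By superposition, sum each source's inverse-square contribution:
A: 553 × (1.30/14.0)² = 4.768 mrem/h
B: 20.0 × (0.628/3.40)² = 0.6823 mrem/h
C: 470 × (1.89/20.0)² = 4.197 mrem/h
Total = 4.768 + 0.6823 + 4.197 = 9.647 mrem/h.

9.65 mrem/h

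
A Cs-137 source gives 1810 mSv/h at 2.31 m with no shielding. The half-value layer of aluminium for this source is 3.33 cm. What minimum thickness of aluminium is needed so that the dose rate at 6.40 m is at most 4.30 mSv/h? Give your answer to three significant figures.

19.2 cm

At 6.40 m, distance alone gives 1810 × (2.31/6.40)² = 1810 × 0.1303 = 235.8 mSv/h.
Further attenuation needed: 235.8/4.30 = 54.84.
n = log₂(54.84) = 5.777 half-value layers.
Thickness = 5.777 × 3.33 cm = 19.24 cm.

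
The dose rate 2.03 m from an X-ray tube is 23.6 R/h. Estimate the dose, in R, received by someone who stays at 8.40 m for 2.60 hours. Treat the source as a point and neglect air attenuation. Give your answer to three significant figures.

Since intensity falls as 1/r², rate at 8.40 m:
23.6 × (2.03/8.40)² = 23.6 × 0.05840 = 1.378 R/h.
Dose = rate × time = 1.378 R/h × 2.600 h = 3.583 R.

3.58 R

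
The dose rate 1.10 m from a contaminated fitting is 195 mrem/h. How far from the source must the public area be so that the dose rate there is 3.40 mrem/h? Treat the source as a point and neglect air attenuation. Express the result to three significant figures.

Applying the 1/r² law, d₂ = d₁·√(I₁/I₂).
I₁/I₂ = 195/3.40 = 57.35, so d₂ = 1.10 × √57.35 = 8.330 m.

8.33 m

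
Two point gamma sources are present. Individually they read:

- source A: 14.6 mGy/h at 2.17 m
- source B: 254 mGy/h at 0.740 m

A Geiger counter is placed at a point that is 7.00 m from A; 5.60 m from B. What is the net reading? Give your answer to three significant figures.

5.84 mGy/h

Each source contributes Iᵢ·(dᵢ/rᵢ)²; contributions add.
A: 14.6 × (2.17/7.00)² = 1.403 mGy/h
B: 254 × (0.740/5.60)² = 4.435 mGy/h
Total = 1.403 + 4.435 = 5.838 mGy/h.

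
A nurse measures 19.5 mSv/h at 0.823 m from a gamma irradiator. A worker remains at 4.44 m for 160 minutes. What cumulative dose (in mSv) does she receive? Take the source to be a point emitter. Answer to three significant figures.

By the inverse-square law, rate at 4.44 m:
19.5 × (0.823/4.44)² = 19.5 × 0.03436 = 0.6700 mSv/h.
Dose = rate × time = 0.6700 mSv/h × 2.667 h = 1.787 mSv.

1.79 mSv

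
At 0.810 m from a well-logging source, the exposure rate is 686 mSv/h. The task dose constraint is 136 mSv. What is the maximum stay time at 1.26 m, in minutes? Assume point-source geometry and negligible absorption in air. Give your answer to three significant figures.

28.8 min

Using I₁d₁² = I₂d₂², rate at 1.26 m:
(0.810/1.26)² = 0.4133, so 686 × 0.4133 = 283.5 mSv/h.
Stay time = 136 mSv ÷ 283.5 mSv/h = 0.4797 h = 28.78 min.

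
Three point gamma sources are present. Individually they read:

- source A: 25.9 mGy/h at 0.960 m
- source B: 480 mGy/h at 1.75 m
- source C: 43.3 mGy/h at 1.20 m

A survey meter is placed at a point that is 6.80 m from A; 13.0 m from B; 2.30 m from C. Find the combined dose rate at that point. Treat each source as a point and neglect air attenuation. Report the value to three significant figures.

Each source contributes Iᵢ·(dᵢ/rᵢ)²; contributions add.
A: 25.9 × (0.960/6.80)² = 0.5162 mGy/h
B: 480 × (1.75/13.0)² = 8.698 mGy/h
C: 43.3 × (1.20/2.30)² = 11.79 mGy/h
Total = 0.5162 + 8.698 + 11.79 = 21.00 mGy/h.

21.0 mGy/h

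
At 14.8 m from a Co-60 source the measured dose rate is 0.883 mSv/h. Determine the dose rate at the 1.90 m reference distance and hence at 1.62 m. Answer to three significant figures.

Applying the 1/r² law,
At 1.90 m: (14.8/1.90)² = 60.68, so 0.883 × 60.68 = 53.58 mSv/h
At 1.62 m: 53.58 × (1.90/1.62)² = 53.58 × 1.376 = 73.73 mSv/h.

53.6 mSv/h; 73.7 mSv/h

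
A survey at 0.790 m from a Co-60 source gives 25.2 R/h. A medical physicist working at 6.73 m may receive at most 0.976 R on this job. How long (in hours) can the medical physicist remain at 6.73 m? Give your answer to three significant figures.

2.81 h

Applying the 1/r² law, rate at 6.73 m:
(0.790/6.73)² = 0.01378, so 25.2 × 0.01378 = 0.3473 R/h.
Stay time = 0.976 R ÷ 0.3473 R/h = 2.810 h.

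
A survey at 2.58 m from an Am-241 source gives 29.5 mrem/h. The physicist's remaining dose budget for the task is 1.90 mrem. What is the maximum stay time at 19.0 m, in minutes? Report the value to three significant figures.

210 min

Applying the 1/r² law, rate at 19.0 m:
(2.58/19.0)² = 0.01844, so 29.5 × 0.01844 = 0.5440 mrem/h.
Stay time = 1.90 mrem ÷ 0.5440 mrem/h = 3.493 h = 209.6 min.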